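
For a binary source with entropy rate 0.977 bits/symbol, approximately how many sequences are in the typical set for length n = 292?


log2|A_typical| = nH = 292 * 0.977 = 285.284, so |A_typical| ~ 2^285.284 = 7.569e+85

7.569e+85


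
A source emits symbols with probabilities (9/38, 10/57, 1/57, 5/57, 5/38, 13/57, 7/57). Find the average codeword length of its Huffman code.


Huffman construction (repeatedly merge the two least-probable nodes; each merge adds 1 bit to every symbol beneath it): 1/57 + 5/57 = 2/19; 2/19 + 7/57 = 13/57; 5/38 + 10/57 = 35/114; 13/57 + 13/57 = 26/57; 9/38 + 35/114 = 31/57; 26/57 + 31/57 = 1. Resulting codeword lengths (in the order the probabilities were given): (2, 3, 4, 4, 3, 2, 3). L_avg = sum(p_i * l_i) = 9/38*2 + 10/57*3 + 1/57*4 + 5/57*4 + 5/38*3 + 13/57*2 + 7/57*3 = 301/114 = 2.6404

2.6404 bits


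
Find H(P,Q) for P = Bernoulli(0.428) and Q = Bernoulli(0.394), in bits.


H(P,Q) = -p*log2(q) - (1-p)*log2(1-q). -0.428*log2(0.394) = 0.575117; -0.572*log2(0.606) = 0.413333. H(P,Q) = 0.575117 + 0.413333 = 0.9885

0.9885 bits


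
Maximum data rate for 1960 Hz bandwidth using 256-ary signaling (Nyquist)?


Rate = 2 * B * log2(M) = 2 * 1960 * 8.0 = 31360.0

31360.0 bps


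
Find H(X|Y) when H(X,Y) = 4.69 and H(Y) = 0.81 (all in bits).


H(X|Y) = H(X,Y) - H(Y) = 4.69 - 0.81 = 3.88

3.88 bits


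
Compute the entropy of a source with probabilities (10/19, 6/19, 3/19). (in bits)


H = -sum(p_i * log2(p_i)). Terms: -(10/19)*log2(10/19) = 0.487368; -(6/19)*log2(6/19) = 0.525147; -(3/19)*log2(3/19) = 0.420468. H = 0.487368 + 0.525147 + 0.420468 = 1.433

1.433 bits


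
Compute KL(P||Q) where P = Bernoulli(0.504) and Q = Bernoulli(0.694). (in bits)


KL = p*log2(p/q) + (1-p)*log2((1-p)/(1-q)) = 0.504*log2(0.504/0.694) + 0.496*log2(0.496/0.306) = 0.113

0.113 bits


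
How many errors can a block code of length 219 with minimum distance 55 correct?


Correction capability = floor((d-1)/2) = floor((55-1)/2) = 27

27 errors


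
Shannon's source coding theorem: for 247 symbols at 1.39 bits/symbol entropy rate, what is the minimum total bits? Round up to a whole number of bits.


Minimum bits >= n * H = 247 * 1.39 = 343.33, rounded up to a whole number of bits = 344

344 bits


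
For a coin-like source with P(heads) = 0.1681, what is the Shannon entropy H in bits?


H = -p*log2(p) - (1-p)*log2(1-p). -0.1681*log2(0.1681) = 0.432455; -0.8319*log2(0.8319) = 0.220884. H = 0.432455 + 0.220884 = 0.6533

0.6533 bits


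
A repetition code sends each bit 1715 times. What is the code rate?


Rate = k/n = 1/1715

1/1715


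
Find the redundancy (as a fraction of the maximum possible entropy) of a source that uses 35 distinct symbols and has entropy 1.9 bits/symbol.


H_max = log2(K) = log2(35) = 5.1293 bits/symbol. Redundancy = 1 - H/H_max = 1 - 1.9/5.1293 = 1 - 0.3704 = 0.6296

0.6296


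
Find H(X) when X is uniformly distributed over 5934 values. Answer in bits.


H = log2(n) = log2(5934) = 12.5348

12.5348 bits


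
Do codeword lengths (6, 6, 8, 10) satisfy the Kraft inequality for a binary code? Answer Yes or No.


Kraft sum = sum(2^(-l_i)) = 0.0361, need <= 1. Result: satisfied (a binary prefix-free code with these lengths exists)

Yes


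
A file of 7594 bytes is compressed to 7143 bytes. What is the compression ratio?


Ratio = original / compressed = 7594 / 7143 = 1.0631

1.0631


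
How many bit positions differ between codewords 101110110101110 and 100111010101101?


Count differing positions: . . ^ . . ^ ^ . . . . . . ^ ^ = 5 differences

5


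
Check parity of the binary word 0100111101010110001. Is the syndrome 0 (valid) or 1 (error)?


Syndrome = XOR of all bits = 0 XOR 1 XOR 0 XOR 0 XOR 1 XOR 1 XOR 1 XOR 1 XOR 0 XOR 1 XOR 0 XOR 1 XOR 0 XOR 1 XOR 1 XOR 0 XOR 0 XOR 0 XOR 1 = 0

0


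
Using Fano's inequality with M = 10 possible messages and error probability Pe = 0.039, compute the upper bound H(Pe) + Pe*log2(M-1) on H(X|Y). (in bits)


H(Pe) = -Pe*log2(Pe) - (1-Pe)*log2(1-Pe) = -0.039*log2(0.039) - 0.961*log2(0.961) = 0.182535 + 0.055153 = 0.2377. Pe*log2(M-1) = 0.039*log2(9) = 0.123627. Bound = H(Pe) + Pe*log2(M-1) = 0.182535 + 0.055153 + 0.123627 = 0.3613

0.3613 bits


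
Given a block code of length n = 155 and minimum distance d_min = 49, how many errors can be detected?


Detection capability = d_min - 1 = 49 - 1 = 48

48 errors


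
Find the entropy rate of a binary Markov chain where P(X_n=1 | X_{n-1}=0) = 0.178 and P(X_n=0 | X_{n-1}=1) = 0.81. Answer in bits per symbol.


Stationary distribution: pi_0 = p10/(p01+p10) = 0.8198, pi_1 = 0.1802. Entropy rate H' = pi_0*H(p01) + pi_1*H(p10) = 0.8198*0.6757 + 0.1802*0.7015 = 0.6803

0.6803 bits/symbol


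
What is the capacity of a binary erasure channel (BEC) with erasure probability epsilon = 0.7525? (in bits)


C = 1 - epsilon = 1 - 0.7525 = 0.2475

0.2475 bits


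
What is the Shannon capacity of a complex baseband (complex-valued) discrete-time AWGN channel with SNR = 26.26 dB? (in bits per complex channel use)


SNR_linear = 10^(26.26/10) = 422.6686; C = log2(1 + SNR_linear) = log2(1 + 422.6686) = 8.7268

8.7268 bits/channel use


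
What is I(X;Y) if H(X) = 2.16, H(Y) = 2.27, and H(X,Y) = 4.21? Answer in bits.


I(X;Y) = H(X) + H(Y) - H(X,Y) = 2.16 + 2.27 - 4.21 = 0.22

0.22 bits


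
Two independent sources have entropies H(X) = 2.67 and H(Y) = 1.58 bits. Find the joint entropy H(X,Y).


For independent variables, H(X,Y) = H(X) + H(Y) = 2.67 + 1.58 = 4.25

4.25 bits


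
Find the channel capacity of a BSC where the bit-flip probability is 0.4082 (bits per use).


H(p) = -p*log2(p) - (1-p)*log2(1-p) = -0.4082*log2(0.4082) - 0.5918*log2(0.5918) = 0.527661 + 0.447885 = 0.9755. C = 1 - H(p) = 1 - 0.9755 = 0.0245

0.0245 bits


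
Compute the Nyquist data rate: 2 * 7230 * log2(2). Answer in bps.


Rate = 2 * B * log2(M) = 2 * 7230 * 1.0 = 14460.0

14460.0 bps


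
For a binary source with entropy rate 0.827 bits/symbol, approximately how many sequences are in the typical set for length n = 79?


log2|A_typical| = nH = 79 * 0.827 = 65.333, so |A_typical| ~ 2^65.333 = 4.647e+19

4.647e+19


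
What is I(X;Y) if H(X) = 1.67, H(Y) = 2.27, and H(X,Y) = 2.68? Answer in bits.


I(X;Y) = H(X) + H(Y) - H(X,Y) = 1.67 + 2.27 - 2.68 = 1.26

1.26 bits


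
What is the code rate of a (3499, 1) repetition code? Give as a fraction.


Rate = k/n = 1/3499

1/3499


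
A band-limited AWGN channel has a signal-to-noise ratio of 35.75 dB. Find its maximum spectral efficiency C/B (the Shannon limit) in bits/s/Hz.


SNR_linear = 10^(35.75/10) = 3758.374; C/B = log2(1 + SNR_linear) = log2(1 + 3758.374) = 11.8763

11.8763 bits/s/Hz


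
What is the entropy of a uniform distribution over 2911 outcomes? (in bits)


H = log2(n) = log2(2911) = 11.5073

11.5073 bits


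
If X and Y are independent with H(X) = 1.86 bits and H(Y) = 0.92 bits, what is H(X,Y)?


For independent variables, H(X,Y) = H(X) + H(Y) = 1.86 + 0.92 = 2.78

2.78 bits


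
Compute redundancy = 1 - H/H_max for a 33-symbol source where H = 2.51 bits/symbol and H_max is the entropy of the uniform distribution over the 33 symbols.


H_max = log2(K) = log2(33) = 5.0444 bits/symbol. Redundancy = 1 - H/H_max = 1 - 2.51/5.0444 = 1 - 0.4976 = 0.5024

0.5024


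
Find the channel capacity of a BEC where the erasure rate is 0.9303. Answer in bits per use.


C = 1 - epsilon = 1 - 0.9303 = 0.0697

0.0697 bits


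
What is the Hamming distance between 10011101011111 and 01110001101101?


Count differing positions: ^ ^ ^ . ^ ^ . . ^ ^ . . ^ . = 8 differences

8


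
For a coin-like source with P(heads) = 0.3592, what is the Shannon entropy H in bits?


H = -p*log2(p) - (1-p)*log2(1-p). -0.3592*log2(0.3592) = 0.530589; -0.6408*log2(0.6408) = 0.411428. H = 0.530589 + 0.411428 = 0.942

0.942 bits


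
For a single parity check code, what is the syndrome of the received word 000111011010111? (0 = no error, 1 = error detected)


Syndrome = XOR of all bits = 0 XOR 0 XOR 0 XOR 1 XOR 1 XOR 1 XOR 0 XOR 1 XOR 1 XOR 0 XOR 1 XOR 0 XOR 1 XOR 1 XOR 1 = 1

1


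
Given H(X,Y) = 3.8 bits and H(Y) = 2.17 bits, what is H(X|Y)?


H(X|Y) = H(X,Y) - H(Y) = 3.8 - 2.17 = 1.63

1.63 bits


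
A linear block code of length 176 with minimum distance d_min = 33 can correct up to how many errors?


Correction capability = floor((d-1)/2) = floor((33-1)/2) = 16

16 errors


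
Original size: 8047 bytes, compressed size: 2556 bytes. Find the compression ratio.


Ratio = original / compressed = 8047 / 2556 = 3.1483

3.1483


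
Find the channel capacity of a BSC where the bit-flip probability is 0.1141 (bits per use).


H(p) = -p*log2(p) - (1-p)*log2(1-p) = -0.1141*log2(0.1141) - 0.8859*log2(0.8859) = 0.357319 + 0.154841 = 0.5122. C = 1 - H(p) = 1 - 0.5122 = 0.4878

0.4878 bits


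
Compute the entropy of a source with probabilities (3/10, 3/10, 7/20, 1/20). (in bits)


H = -sum(p_i * log2(p_i)). Terms: -(3/10)*log2(3/10) = 0.521090; -(3/10)*log2(3/10) = 0.521090; -(7/20)*log2(7/20) = 0.530101; -(1/20)*log2(1/20) = 0.216096. H = 0.521090 + 0.521090 + 0.530101 + 0.216096 = 1.7884

1.7884 bits


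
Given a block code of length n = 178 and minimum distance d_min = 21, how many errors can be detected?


Detection capability = d_min - 1 = 21 - 1 = 20

20 errors


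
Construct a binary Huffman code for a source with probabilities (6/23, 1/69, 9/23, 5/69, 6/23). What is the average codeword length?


Huffman construction (repeatedly merge the two least-probable nodes; each merge adds 1 bit to every symbol beneath it): 1/69 + 5/69 = 2/23; 2/23 + 6/23 = 8/23; 6/23 + 8/23 = 14/23; 9/23 + 14/23 = 1. Resulting codeword lengths (in the order the probabilities were given): (3, 4, 1, 4, 2). L_avg = sum(p_i * l_i) = 6/23*3 + 1/69*4 + 9/23*1 + 5/69*4 + 6/23*2 = 47/23 = 2.0435

2.0435 bits


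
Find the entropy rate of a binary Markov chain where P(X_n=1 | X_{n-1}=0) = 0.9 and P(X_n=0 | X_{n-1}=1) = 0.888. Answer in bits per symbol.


Stationary distribution: pi_0 = p10/(p01+p10) = 0.4966, pi_1 = 0.5034. Entropy rate H' = pi_0*H(p01) + pi_1*H(p10) = 0.4966*0.469 + 0.5034*0.5059 = 0.4876

0.4876 bits/symbol


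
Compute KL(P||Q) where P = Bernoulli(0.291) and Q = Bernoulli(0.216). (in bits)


KL = p*log2(p/q) + (1-p)*log2((1-p)/(1-q)) = 0.291*log2(0.291/0.216) + 0.709*log2(0.709/0.784) = 0.0223

0.0223 bits


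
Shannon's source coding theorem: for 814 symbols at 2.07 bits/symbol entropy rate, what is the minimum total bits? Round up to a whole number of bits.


Minimum bits >= n * H = 814 * 2.07 = 1684.98, rounded up to a whole number of bits = 1685

1685 bits


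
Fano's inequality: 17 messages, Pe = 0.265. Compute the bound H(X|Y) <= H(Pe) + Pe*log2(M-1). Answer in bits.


H(Pe) = -Pe*log2(Pe) - (1-Pe)*log2(1-Pe) = -0.265*log2(0.265) - 0.735*log2(0.735) = 0.507723 + 0.326475 = 0.8342. Pe*log2(M-1) = 0.265*log2(16) = 1.060000. Bound = H(Pe) + Pe*log2(M-1) = 0.507723 + 0.326475 + 1.060000 = 1.8942

1.8942 bits


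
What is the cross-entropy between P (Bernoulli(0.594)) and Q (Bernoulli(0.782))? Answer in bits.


H(P,Q) = -p*log2(q) - (1-p)*log2(1-q). -0.594*log2(0.782) = 0.210727; -0.406*log2(0.218) = 0.892226. H(P,Q) = 0.210727 + 0.892226 = 1.103

1.103 bits


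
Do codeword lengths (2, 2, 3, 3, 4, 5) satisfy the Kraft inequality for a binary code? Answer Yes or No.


Kraft sum = sum(2^(-l_i)) = 0.8438, need <= 1. Result: satisfied (a binary prefix-free code with these lengths exists)

Yes


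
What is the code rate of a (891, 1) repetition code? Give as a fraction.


Rate = k/n = 1/891

1/891


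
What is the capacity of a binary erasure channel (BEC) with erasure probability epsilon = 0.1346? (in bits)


C = 1 - epsilon = 1 - 0.1346 = 0.8654

0.8654 bits


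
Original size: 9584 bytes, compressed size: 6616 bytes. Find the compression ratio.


Ratio = original / compressed = 9584 / 6616 = 1.4486

1.4486


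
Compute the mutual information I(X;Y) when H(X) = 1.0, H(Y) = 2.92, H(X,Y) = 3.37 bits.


I(X;Y) = H(X) + H(Y) - H(X,Y) = 1.0 + 2.92 - 3.37 = 0.55

0.55 bits


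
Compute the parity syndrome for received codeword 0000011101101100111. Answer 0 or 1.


Syndrome = XOR of all bits = 0 XOR 0 XOR 0 XOR 0 XOR 0 XOR 1 XOR 1 XOR 1 XOR 0 XOR 1 XOR 1 XOR 0 XOR 1 XOR 1 XOR 0 XOR 0 XOR 1 XOR 1 XOR 1 = 0

0


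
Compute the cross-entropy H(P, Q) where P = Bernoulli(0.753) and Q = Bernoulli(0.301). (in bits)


H(P,Q) = -p*log2(q) - (1-p)*log2(1-q). -0.753*log2(0.301) = 1.304320; -0.247*log2(0.699) = 0.127609. H(P,Q) = 1.304320 + 0.127609 = 1.4319

1.4319 bits


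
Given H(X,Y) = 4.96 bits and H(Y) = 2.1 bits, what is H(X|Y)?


H(X|Y) = H(X,Y) - H(Y) = 4.96 - 2.1 = 2.86

2.86 bits


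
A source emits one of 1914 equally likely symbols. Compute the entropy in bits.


H = log2(n) = log2(1914) = 10.9024

10.9024 bits


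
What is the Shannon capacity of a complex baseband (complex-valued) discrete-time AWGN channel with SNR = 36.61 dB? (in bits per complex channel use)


SNR_linear = 10^(36.61/10) = 4581.4189; C = log2(1 + SNR_linear) = log2(1 + 4581.4189) = 12.1619

12.1619 bits/channel use


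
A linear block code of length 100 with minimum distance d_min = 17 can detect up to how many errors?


Detection capability = d_min - 1 = 17 - 1 = 16

16 errors


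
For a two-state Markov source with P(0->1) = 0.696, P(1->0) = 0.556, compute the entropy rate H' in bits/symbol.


Stationary distribution: pi_0 = p10/(p01+p10) = 0.4441, pi_1 = 0.5559. Entropy rate H' = pi_0*H(p01) + pi_1*H(p10) = 0.4441*0.8861 + 0.5559*0.9909 = 0.9444

0.9444 bits/symbol


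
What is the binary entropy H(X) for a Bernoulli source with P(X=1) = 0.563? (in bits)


H = -p*log2(p) - (1-p)*log2(1-p). -0.563*log2(0.563) = 0.466611; -0.437*log2(0.437) = 0.521907. H = 0.466611 + 0.521907 = 0.9885

0.9885 bits


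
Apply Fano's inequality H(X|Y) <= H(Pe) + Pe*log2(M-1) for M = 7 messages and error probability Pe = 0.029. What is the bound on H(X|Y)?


H(Pe) = -Pe*log2(Pe) - (1-Pe)*log2(1-Pe) = -0.029*log2(0.029) - 0.971*log2(0.971) = 0.148126 + 0.041226 = 0.1894. Pe*log2(M-1) = 0.029*log2(6) = 0.074964. Bound = H(Pe) + Pe*log2(M-1) = 0.148126 + 0.041226 + 0.074964 = 0.2643

0.2643 bits


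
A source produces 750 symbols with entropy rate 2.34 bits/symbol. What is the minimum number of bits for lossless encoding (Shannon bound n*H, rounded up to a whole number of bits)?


Minimum bits >= n * H = 750 * 2.34 = 1755.0, rounded up to a whole number of bits = 1755

1755 bits


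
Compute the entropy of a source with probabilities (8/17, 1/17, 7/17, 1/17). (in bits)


H = -sum(p_i * log2(p_i)). Terms: -(8/17)*log2(8/17) = 0.511747; -(1/17)*log2(1/17) = 0.240439; -(7/17)*log2(7/17) = 0.527103; -(1/17)*log2(1/17) = 0.240439. H = 0.511747 + 0.240439 + 0.527103 + 0.240439 = 1.5197

1.5197 bits


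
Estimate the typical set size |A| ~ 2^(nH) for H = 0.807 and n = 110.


log2|A_typical| = nH = 110 * 0.807 = 88.77, so |A_typical| ~ 2^88.77 = 5.278e+26

5.278e+26


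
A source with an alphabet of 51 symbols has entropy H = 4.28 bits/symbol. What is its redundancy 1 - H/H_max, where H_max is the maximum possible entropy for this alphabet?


H_max = log2(K) = log2(51) = 5.6724 bits/symbol. Redundancy = 1 - H/H_max = 1 - 4.28/5.6724 = 1 - 0.7545 = 0.2455

0.2455


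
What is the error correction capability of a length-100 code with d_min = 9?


Correction capability = floor((d-1)/2) = floor((9-1)/2) = 4

4 errors


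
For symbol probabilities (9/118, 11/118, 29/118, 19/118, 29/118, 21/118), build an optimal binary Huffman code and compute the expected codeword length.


Huffman construction (repeatedly merge the two least-probable nodes; each merge adds 1 bit to every symbol beneath it): 9/118 + 11/118 = 10/59; 19/118 + 10/59 = 39/118; 21/118 + 29/118 = 25/59; 29/118 + 39/118 = 34/59; 25/59 + 34/59 = 1. Resulting codeword lengths (in the order the probabilities were given): (4, 4, 2, 3, 2, 2). L_avg = sum(p_i * l_i) = 9/118*4 + 11/118*4 + 29/118*2 + 19/118*3 + 29/118*2 + 21/118*2 = 5/2 = 2.5

2.5 bits


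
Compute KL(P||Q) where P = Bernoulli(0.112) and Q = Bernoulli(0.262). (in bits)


KL = p*log2(p/q) + (1-p)*log2((1-p)/(1-q)) = 0.112*log2(0.112/0.262) + 0.888*log2(0.888/0.738) = 0.0997

0.0997 bits


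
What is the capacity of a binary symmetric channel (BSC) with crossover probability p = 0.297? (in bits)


H(p) = -p*log2(p) - (1-p)*log2(1-p) = -0.297*log2(0.297) - 0.703*log2(0.703) = 0.520185 + 0.357408 = 0.8776. C = 1 - H(p) = 1 - 0.8776 = 0.1224

0.1224 bits


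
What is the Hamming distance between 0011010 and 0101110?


Count differing positions: . ^ ^ . ^ . . = 3 differences

3


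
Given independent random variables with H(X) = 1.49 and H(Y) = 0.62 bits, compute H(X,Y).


For independent variables, H(X,Y) = H(X) + H(Y) = 1.49 + 0.62 = 2.11

2.11 bits


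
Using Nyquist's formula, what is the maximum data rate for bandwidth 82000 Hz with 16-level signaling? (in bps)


Rate = 2 * B * log2(M) = 2 * 82000 * 4.0 = 656000.0

656000.0 bps


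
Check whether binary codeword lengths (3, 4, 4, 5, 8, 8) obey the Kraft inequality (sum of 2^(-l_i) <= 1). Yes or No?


Kraft sum = sum(2^(-l_i)) = 0.2891, need <= 1. Result: satisfied (a binary prefix-free code with these lengths exists)

Yes


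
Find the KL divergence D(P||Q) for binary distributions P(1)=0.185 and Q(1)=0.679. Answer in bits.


KL = p*log2(p/q) + (1-p)*log2((1-p)/(1-q)) = 0.185*log2(0.185/0.679) + 0.815*log2(0.815/0.321) = 0.7485

0.7485 bits


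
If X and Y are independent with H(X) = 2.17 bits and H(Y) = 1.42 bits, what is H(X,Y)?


For independent variables, H(X,Y) = H(X) + H(Y) = 2.17 + 1.42 = 3.59

3.59 bits


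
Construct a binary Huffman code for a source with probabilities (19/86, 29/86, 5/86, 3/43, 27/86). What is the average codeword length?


Huffman construction (repeatedly merge the two least-probable nodes; each merge adds 1 bit to every symbol beneath it): 5/86 + 3/43 = 11/86; 11/86 + 19/86 = 15/43; 27/86 + 29/86 = 28/43; 15/43 + 28/43 = 1. Resulting codeword lengths (in the order the probabilities were given): (2, 2, 3, 3, 2). L_avg = sum(p_i * l_i) = 19/86*2 + 29/86*2 + 5/86*3 + 3/43*3 + 27/86*2 = 183/86 = 2.1279

2.1279 bits


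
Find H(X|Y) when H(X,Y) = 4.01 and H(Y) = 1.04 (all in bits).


H(X|Y) = H(X,Y) - H(Y) = 4.01 - 1.04 = 2.97

2.97 bits


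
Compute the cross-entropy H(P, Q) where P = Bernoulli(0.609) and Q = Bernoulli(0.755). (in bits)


H(P,Q) = -p*log2(q) - (1-p)*log2(1-q). -0.609*log2(0.755) = 0.246920; -0.391*log2(0.245) = 0.793396. H(P,Q) = 0.246920 + 0.793396 = 1.0403

1.0403 bits


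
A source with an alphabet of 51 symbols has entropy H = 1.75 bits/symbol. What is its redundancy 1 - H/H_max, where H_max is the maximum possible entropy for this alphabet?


H_max = log2(K) = log2(51) = 5.6724 bits/symbol. Redundancy = 1 - H/H_max = 1 - 1.75/5.6724 = 1 - 0.3085 = 0.6915

0.6915


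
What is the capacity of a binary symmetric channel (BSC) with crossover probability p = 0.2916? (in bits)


H(p) = -p*log2(p) - (1-p)*log2(1-p) = -0.2916*log2(0.2916) - 0.7084*log2(0.7084) = 0.518447 + 0.352333 = 0.8708. C = 1 - H(p) = 1 - 0.8708 = 0.1292

0.1292 bits


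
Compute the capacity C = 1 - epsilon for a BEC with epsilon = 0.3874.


C = 1 - epsilon = 1 - 0.3874 = 0.6126

0.6126 bits


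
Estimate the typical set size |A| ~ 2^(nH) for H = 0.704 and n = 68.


log2|A_typical| = nH = 68 * 0.704 = 47.872, so |A_typical| ~ 2^47.872 = 2.576e+14

2.576e+14


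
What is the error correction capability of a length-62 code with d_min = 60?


Correction capability = floor((d-1)/2) = floor((60-1)/2) = 29

29 errors


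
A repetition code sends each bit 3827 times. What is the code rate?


Rate = k/n = 1/3827

1/3827


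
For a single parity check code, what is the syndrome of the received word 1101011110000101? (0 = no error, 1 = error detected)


Syndrome = XOR of all bits = 1 XOR 1 XOR 0 XOR 1 XOR 0 XOR 1 XOR 1 XOR 1 XOR 1 XOR 0 XOR 0 XOR 0 XOR 0 XOR 1 XOR 0 XOR 1 = 1

1


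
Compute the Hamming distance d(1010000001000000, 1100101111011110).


Count differing positions: . ^ ^ . ^ . ^ ^ ^ . . ^ ^ ^ ^ . = 10 differences

10


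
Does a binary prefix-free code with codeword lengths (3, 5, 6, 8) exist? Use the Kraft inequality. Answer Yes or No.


Kraft sum = sum(2^(-l_i)) = 0.1758, need <= 1. Result: satisfied (a binary prefix-free code with these lengths exists)

Yes


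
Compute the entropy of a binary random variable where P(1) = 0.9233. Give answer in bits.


H = -p*log2(p) - (1-p)*log2(1-p). -0.9233*log2(0.9233) = 0.106298; -0.0767*log2(0.0767) = 0.284145. H = 0.106298 + 0.284145 = 0.3904

0.3904 bits


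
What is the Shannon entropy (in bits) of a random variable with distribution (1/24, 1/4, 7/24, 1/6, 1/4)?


H = -sum(p_i * log2(p_i)). Terms: -(1/24)*log2(1/24) = 0.191040; -(1/4)*log2(1/4) = 0.500000; -(7/24)*log2(7/24) = 0.518469; -(1/6)*log2(1/6) = 0.430827; -(1/4)*log2(1/4) = 0.500000. H = 0.191040 + 0.500000 + 0.518469 + 0.430827 + 0.500000 = 2.1403

2.1403 bits


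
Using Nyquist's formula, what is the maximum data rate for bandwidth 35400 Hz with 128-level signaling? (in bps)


Rate = 2 * B * log2(M) = 2 * 35400 * 7.0 = 495600.0

495600.0 bps


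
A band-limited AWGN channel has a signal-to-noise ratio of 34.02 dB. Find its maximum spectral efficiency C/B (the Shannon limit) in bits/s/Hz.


SNR_linear = 10^(34.02/10) = 2523.4808; C/B = log2(1 + SNR_linear) = log2(1 + 2523.4808) = 11.3018

11.3018 bits/s/Hz


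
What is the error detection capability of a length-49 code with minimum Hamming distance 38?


Detection capability = d_min - 1 = 38 - 1 = 37

37 errors


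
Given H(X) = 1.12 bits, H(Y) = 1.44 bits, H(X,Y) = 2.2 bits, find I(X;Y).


I(X;Y) = H(X) + H(Y) - H(X,Y) = 1.12 + 1.44 - 2.2 = 0.36

0.36 bits


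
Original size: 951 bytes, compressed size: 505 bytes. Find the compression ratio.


Ratio = original / compressed = 951 / 505 = 1.8832

1.8832


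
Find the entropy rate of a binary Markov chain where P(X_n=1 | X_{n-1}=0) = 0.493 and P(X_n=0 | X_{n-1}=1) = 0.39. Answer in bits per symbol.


Stationary distribution: pi_0 = p10/(p01+p10) = 0.4417, pi_1 = 0.5583. Entropy rate H' = pi_0*H(p01) + pi_1*H(p10) = 0.4417*0.9999 + 0.5583*0.9648 = 0.9803

0.9803 bits/symbol


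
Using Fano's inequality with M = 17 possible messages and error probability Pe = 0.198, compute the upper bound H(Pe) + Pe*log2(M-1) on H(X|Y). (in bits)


H(Pe) = -Pe*log2(Pe) - (1-Pe)*log2(1-Pe) = -0.198*log2(0.198) - 0.802*log2(0.802) = 0.462613 + 0.255297 = 0.7179. Pe*log2(M-1) = 0.198*log2(16) = 0.792000. Bound = H(Pe) + Pe*log2(M-1) = 0.462613 + 0.255297 + 0.792000 = 1.5099

1.5099 bits


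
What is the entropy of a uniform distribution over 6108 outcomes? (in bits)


H = log2(n) = log2(6108) = 12.5765

12.5765 bits


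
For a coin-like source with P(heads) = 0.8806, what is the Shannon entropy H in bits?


H = -p*log2(p) - (1-p)*log2(1-p). -0.8806*log2(0.8806) = 0.161538; -0.1194*log2(0.1194) = 0.366095. H = 0.161538 + 0.366095 = 0.5276

0.5276 bits


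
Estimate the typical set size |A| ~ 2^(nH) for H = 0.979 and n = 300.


log2|A_typical| = nH = 300 * 0.979 = 293.7, so |A_typical| ~ 2^293.7 = 2.585e+88

2.585e+88


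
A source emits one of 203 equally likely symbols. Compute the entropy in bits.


H = log2(n) = log2(203) = 7.6653

7.6653 bits


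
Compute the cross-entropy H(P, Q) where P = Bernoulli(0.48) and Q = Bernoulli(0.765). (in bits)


H(P,Q) = -p*log2(q) - (1-p)*log2(1-q). -0.48*log2(0.765) = 0.185505; -0.52*log2(0.235) = 1.086419. H(P,Q) = 0.185505 + 1.086419 = 1.2719

1.2719 bits


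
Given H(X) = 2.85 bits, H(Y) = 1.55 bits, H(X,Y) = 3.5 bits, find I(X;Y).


I(X;Y) = H(X) + H(Y) - H(X,Y) = 2.85 + 1.55 - 3.5 = 0.9

0.9 bits


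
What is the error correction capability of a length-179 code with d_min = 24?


Correction capability = floor((d-1)/2) = floor((24-1)/2) = 11

11 errors


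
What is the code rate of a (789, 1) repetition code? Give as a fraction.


Rate = k/n = 1/789

1/789


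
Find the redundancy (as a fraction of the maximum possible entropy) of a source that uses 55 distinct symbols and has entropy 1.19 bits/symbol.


H_max = log2(K) = log2(55) = 5.7814 bits/symbol. Redundancy = 1 - H/H_max = 1 - 1.19/5.7814 = 1 - 0.2058 = 0.7942

0.7942


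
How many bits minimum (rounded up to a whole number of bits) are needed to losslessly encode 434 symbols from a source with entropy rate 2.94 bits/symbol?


Minimum bits >= n * H = 434 * 2.94 = 1275.96, rounded up to a whole number of bits = 1276

1276 bits


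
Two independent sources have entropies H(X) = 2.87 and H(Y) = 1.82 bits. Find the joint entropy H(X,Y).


For independent variables, H(X,Y) = H(X) + H(Y) = 2.87 + 1.82 = 4.69

4.69 bits


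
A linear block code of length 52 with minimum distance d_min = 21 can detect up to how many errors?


Detection capability = d_min - 1 = 21 - 1 = 20

20 errors


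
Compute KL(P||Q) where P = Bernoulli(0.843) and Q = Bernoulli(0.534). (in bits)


KL = p*log2(p/q) + (1-p)*log2((1-p)/(1-q)) = 0.843*log2(0.843/0.534) + 0.157*log2(0.157/0.466) = 0.3089

0.3089 bits


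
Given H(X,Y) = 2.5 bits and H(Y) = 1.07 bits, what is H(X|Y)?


H(X|Y) = H(X,Y) - H(Y) = 2.5 - 1.07 = 1.43

1.43 bits


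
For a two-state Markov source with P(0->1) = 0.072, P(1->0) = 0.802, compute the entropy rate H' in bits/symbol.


Stationary distribution: pi_0 = p10/(p01+p10) = 0.9176, pi_1 = 0.0824. Entropy rate H' = pi_0*H(p01) + pi_1*H(p10) = 0.9176*0.3733 + 0.0824*0.7179 = 0.4017

0.4017 bits/symbol


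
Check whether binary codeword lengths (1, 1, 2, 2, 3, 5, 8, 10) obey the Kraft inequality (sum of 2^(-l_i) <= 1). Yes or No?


Kraft sum = sum(2^(-l_i)) = 1.6611, need <= 1. Result: violated (a binary prefix-free code with these lengths cannot exist)

No


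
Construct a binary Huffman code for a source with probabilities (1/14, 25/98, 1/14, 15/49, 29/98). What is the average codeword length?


Huffman construction (repeatedly merge the two least-probable nodes; each merge adds 1 bit to every symbol beneath it): 1/14 + 1/14 = 1/7; 1/7 + 25/98 = 39/98; 29/98 + 15/49 = 59/98; 39/98 + 59/98 = 1. Resulting codeword lengths (in the order the probabilities were given): (3, 2, 3, 2, 2). L_avg = sum(p_i * l_i) = 1/14*3 + 25/98*2 + 1/14*3 + 15/49*2 + 29/98*2 = 15/7 = 2.1429

2.1429 bits


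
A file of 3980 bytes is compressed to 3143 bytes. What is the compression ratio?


Ratio = original / compressed = 3980 / 3143 = 1.2663

1.2663


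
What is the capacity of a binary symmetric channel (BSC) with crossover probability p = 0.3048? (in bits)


H(p) = -p*log2(p) - (1-p)*log2(1-p) = -0.3048*log2(0.3048) - 0.6952*log2(0.6952) = 0.522447 + 0.364632 = 0.8871. C = 1 - H(p) = 1 - 0.8871 = 0.1129

0.1129 bits


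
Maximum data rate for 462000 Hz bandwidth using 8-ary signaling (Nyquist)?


Rate = 2 * B * log2(M) = 2 * 462000 * 3.0 = 2772000.0

2772000.0 bps


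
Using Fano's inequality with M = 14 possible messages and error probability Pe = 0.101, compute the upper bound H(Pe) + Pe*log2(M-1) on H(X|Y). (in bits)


H(Pe) = -Pe*log2(Pe) - (1-Pe)*log2(1-Pe) = -0.101*log2(0.101) - 0.899*log2(0.899) = 0.334065 + 0.138093 = 0.4722. Pe*log2(M-1) = 0.101*log2(13) = 0.373744. Bound = H(Pe) + Pe*log2(M-1) = 0.334065 + 0.138093 + 0.373744 = 0.8459

0.8459 bits


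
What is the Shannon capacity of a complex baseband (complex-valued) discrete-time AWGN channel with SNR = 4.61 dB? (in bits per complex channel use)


SNR_linear = 10^(4.61/10) = 2.8907; C = log2(1 + SNR_linear) = log2(1 + 2.8907) = 1.96

1.96 bits/channel use


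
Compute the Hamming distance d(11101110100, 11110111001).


Count differing positions: . . . ^ ^ . . ^ ^ . ^ = 5 differences

5


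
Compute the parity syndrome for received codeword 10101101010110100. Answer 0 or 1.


Syndrome = XOR of all bits = 1 XOR 0 XOR 1 XOR 0 XOR 1 XOR 1 XOR 0 XOR 1 XOR 0 XOR 1 XOR 0 XOR 1 XOR 1 XOR 0 XOR 1 XOR 0 XOR 0 = 1

1


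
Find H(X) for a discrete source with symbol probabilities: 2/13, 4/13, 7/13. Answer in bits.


H = -sum(p_i * log2(p_i)). Terms: -(2/13)*log2(2/13) = 0.415452; -(4/13)*log2(4/13) = 0.523212; -(7/13)*log2(7/13) = 0.480892. H = 0.415452 + 0.523212 + 0.480892 = 1.4196

1.4196 bits


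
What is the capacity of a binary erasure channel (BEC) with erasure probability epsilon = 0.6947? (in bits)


C = 1 - epsilon = 1 - 0.6947 = 0.3053

0.3053 bits


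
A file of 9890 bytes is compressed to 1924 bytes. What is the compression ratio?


Ratio = original / compressed = 9890 / 1924 = 5.1403

5.1403


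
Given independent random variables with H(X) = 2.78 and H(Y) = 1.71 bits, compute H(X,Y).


For independent variables, H(X,Y) = H(X) + H(Y) = 2.78 + 1.71 = 4.49

4.49 bits


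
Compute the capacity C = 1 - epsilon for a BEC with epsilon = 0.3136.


C = 1 - epsilon = 1 - 0.3136 = 0.6864

0.6864 bits


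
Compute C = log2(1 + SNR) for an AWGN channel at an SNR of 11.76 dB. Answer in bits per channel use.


SNR_linear = 10^(11.76/10) = 14.9968; C = log2(1 + SNR_linear) = log2(1 + 14.9968) = 3.9997

3.9997 bits/channel use


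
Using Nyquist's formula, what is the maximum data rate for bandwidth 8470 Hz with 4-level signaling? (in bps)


Rate = 2 * B * log2(M) = 2 * 8470 * 2.0 = 33880.0

33880.0 bps


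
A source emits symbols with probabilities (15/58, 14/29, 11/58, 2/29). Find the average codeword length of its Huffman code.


Huffman construction (repeatedly merge the two least-probable nodes; each merge adds 1 bit to every symbol beneath it): 2/29 + 11/58 = 15/58; 15/58 + 15/58 = 15/29; 14/29 + 15/29 = 1. Resulting codeword lengths (in the order the probabilities were given): (2, 1, 3, 3). L_avg = sum(p_i * l_i) = 15/58*2 + 14/29*1 + 11/58*3 + 2/29*3 = 103/58 = 1.7759

1.7759 bits


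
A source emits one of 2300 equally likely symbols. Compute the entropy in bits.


H = log2(n) = log2(2300) = 11.1674

11.1674 bits


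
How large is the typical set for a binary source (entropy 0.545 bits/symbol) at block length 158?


log2|A_typical| = nH = 158 * 0.545 = 86.11, so |A_typical| ~ 2^86.11 = 8.350e+25

8.350e+25


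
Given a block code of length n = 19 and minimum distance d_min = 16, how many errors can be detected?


Detection capability = d_min - 1 = 16 - 1 = 15

15 errors


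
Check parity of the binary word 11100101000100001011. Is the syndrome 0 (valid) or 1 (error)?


Syndrome = XOR of all bits = 1 XOR 1 XOR 1 XOR 0 XOR 0 XOR 1 XOR 0 XOR 1 XOR 0 XOR 0 XOR 0 XOR 1 XOR 0 XOR 0 XOR 0 XOR 0 XOR 1 XOR 0 XOR 1 XOR 1 = 1

1


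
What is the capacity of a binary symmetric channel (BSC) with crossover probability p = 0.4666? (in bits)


H(p) = -p*log2(p) - (1-p)*log2(1-p) = -0.4666*log2(0.4666) - 0.5334*log2(0.5334) = 0.513140 + 0.483639 = 0.9968. C = 1 - H(p) = 1 - 0.9968 = 0.0032

0.0032 bits


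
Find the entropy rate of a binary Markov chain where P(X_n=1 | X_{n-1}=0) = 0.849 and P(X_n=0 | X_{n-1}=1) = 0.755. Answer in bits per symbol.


Stationary distribution: pi_0 = p10/(p01+p10) = 0.4707, pi_1 = 0.5293. Entropy rate H' = pi_0*H(p01) + pi_1*H(p10) = 0.4707*0.6123 + 0.5293*0.8033 = 0.7134

0.7134 bits/symbol


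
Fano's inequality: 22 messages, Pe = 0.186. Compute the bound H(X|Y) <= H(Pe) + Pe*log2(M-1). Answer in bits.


H(Pe) = -Pe*log2(Pe) - (1-Pe)*log2(1-Pe) = -0.186*log2(0.186) - 0.814*log2(0.814) = 0.451352 + 0.241676 = 0.693. Pe*log2(M-1) = 0.186*log2(21) = 0.816971. Bound = H(Pe) + Pe*log2(M-1) = 0.451352 + 0.241676 + 0.816971 = 1.51

1.51 bits


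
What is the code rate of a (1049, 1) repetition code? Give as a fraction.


Rate = k/n = 1/1049

1/1049


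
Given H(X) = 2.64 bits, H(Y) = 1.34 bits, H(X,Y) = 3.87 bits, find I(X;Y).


I(X;Y) = H(X) + H(Y) - H(X,Y) = 2.64 + 1.34 - 3.87 = 0.11

0.11 bits


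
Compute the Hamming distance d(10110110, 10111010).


Count differing positions: . . . . ^ ^ . . = 2 differences

2


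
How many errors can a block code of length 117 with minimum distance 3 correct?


Correction capability = floor((d-1)/2) = floor((3-1)/2) = 1

1 errors


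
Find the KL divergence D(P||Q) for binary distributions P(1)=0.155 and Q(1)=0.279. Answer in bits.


KL = p*log2(p/q) + (1-p)*log2((1-p)/(1-q)) = 0.155*log2(0.155/0.279) + 0.845*log2(0.845/0.721) = 0.062

0.062 bits


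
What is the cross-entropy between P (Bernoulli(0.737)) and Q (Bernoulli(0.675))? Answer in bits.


H(P,Q) = -p*log2(q) - (1-p)*log2(1-q). -0.737*log2(0.675) = 0.417909; -0.263*log2(0.325) = 0.426451. H(P,Q) = 0.417909 + 0.426451 = 0.8444

0.8444 bits


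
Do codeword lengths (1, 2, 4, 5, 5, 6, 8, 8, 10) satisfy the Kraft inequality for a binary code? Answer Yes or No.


Kraft sum = sum(2^(-l_i)) = 0.8994, need <= 1. Result: satisfied (a binary prefix-free code with these lengths exists)

Yes


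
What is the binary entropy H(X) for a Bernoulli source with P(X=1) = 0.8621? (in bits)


H = -p*log2(p) - (1-p)*log2(1-p). -0.8621*log2(0.8621) = 0.184552; -0.1379*log2(0.1379) = 0.394160. H = 0.184552 + 0.394160 = 0.5787

0.5787 bits


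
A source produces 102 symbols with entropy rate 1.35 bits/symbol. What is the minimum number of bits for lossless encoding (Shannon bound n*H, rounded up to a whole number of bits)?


Minimum bits >= n * H = 102 * 1.35 = 137.7, rounded up to a whole number of bits = 138

138 bits


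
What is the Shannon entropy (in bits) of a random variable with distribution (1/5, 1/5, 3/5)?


H = -sum(p_i * log2(p_i)). Terms: -(1/5)*log2(1/5) = 0.464386; -(1/5)*log2(1/5) = 0.464386; -(3/5)*log2(3/5) = 0.442179. H = 0.464386 + 0.464386 + 0.442179 = 1.371

1.371 bits


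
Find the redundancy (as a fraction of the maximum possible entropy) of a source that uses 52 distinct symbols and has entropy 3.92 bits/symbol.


H_max = log2(K) = log2(52) = 5.7004 bits/symbol. Redundancy = 1 - H/H_max = 1 - 3.92/5.7004 = 1 - 0.6877 = 0.3123

0.3123


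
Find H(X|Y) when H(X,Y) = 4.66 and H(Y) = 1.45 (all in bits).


H(X|Y) = H(X,Y) - H(Y) = 4.66 - 1.45 = 3.21

3.21 bits


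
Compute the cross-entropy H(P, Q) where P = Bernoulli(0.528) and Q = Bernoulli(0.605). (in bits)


H(P,Q) = -p*log2(q) - (1-p)*log2(1-q). -0.528*log2(0.605) = 0.382796; -0.472*log2(0.395) = 0.632516. H(P,Q) = 0.382796 + 0.632516 = 1.0153

1.0153 bits


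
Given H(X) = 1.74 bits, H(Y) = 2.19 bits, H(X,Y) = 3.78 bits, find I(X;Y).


I(X;Y) = H(X) + H(Y) - H(X,Y) = 1.74 + 2.19 - 3.78 = 0.15

0.15 bits


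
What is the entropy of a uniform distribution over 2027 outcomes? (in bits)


H = log2(n) = log2(2027) = 10.9851

10.9851 bits


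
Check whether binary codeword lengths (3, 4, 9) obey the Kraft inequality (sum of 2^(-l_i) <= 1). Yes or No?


Kraft sum = sum(2^(-l_i)) = 0.1895, need <= 1. Result: satisfied (a binary prefix-free code with these lengths exists)

Yes


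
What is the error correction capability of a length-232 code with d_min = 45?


Correction capability = floor((d-1)/2) = floor((45-1)/2) = 22

22 errors


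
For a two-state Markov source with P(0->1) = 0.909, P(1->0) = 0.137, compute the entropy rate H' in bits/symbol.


Stationary distribution: pi_0 = p10/(p01+p10) = 0.131, pi_1 = 0.869. Entropy rate H' = pi_0*H(p01) + pi_1*H(p10) = 0.131*0.4398 + 0.869*0.5763 = 0.5584

0.5584 bits/symbol


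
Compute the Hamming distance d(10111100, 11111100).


Count differing positions: . ^ . . . . . . = 1 differences

1


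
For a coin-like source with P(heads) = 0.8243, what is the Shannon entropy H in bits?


H = -p*log2(p) - (1-p)*log2(1-p). -0.8243*log2(0.8243) = 0.229781; -0.1757*log2(0.1757) = 0.440799. H = 0.229781 + 0.440799 = 0.6706

0.6706 bits


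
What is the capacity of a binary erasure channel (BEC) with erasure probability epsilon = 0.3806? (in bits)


C = 1 - epsilon = 1 - 0.3806 = 0.6194

0.6194 bits


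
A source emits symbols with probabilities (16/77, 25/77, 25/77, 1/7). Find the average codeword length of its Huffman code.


Huffman construction (repeatedly merge the two least-probable nodes; each merge adds 1 bit to every symbol beneath it): 1/7 + 16/77 = 27/77; 25/77 + 25/77 = 50/77; 27/77 + 50/77 = 1. Resulting codeword lengths (in the order the probabilities were given): (2, 2, 2, 2). L_avg = sum(p_i * l_i) = 16/77*2 + 25/77*2 + 25/77*2 + 1/7*2 = 2

2.0 bits


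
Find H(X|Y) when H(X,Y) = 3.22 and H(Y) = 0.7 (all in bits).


H(X|Y) = H(X,Y) - H(Y) = 3.22 - 0.7 = 2.52

2.52 bits


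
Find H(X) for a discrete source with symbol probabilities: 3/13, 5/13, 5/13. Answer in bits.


H = -sum(p_i * log2(p_i)). Terms: -(3/13)*log2(3/13) = 0.488187; -(5/13)*log2(5/13) = 0.530197; -(5/13)*log2(5/13) = 0.530197. H = 0.488187 + 0.530197 + 0.530197 = 1.5486

1.5486 bits


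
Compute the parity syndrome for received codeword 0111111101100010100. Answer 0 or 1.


Syndrome = XOR of all bits = 0 XOR 1 XOR 1 XOR 1 XOR 1 XOR 1 XOR 1 XOR 1 XOR 0 XOR 1 XOR 1 XOR 0 XOR 0 XOR 0 XOR 1 XOR 0 XOR 1 XOR 0 XOR 0 = 1

1


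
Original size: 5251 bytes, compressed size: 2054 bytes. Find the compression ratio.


Ratio = original / compressed = 5251 / 2054 = 2.5565

2.5565


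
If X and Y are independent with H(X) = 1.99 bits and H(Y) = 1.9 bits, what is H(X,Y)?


For independent variables, H(X,Y) = H(X) + H(Y) = 1.99 + 1.9 = 3.89

3.89 bits


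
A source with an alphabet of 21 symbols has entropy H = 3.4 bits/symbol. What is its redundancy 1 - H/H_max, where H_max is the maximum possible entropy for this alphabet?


H_max = log2(K) = log2(21) = 4.3923 bits/symbol. Redundancy = 1 - H/H_max = 1 - 3.4/4.3923 = 1 - 0.7741 = 0.2259

0.2259


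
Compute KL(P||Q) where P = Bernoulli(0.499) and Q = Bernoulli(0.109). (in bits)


KL = p*log2(p/q) + (1-p)*log2((1-p)/(1-q)) = 0.499*log2(0.499/0.109) + 0.501*log2(0.501/0.891) = 0.679

0.679 bits


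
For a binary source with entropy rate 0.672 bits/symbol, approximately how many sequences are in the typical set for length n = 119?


log2|A_typical| = nH = 119 * 0.672 = 79.968, so |A_typical| ~ 2^79.968 = 1.182e+24

1.182e+24


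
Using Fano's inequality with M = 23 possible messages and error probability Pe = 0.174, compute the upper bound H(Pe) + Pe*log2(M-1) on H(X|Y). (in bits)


H(Pe) = -Pe*log2(Pe) - (1-Pe)*log2(1-Pe) = -0.174*log2(0.174) - 0.826*log2(0.826) = 0.438974 + 0.227799 = 0.6668. Pe*log2(M-1) = 0.174*log2(22) = 0.775941. Bound = H(Pe) + Pe*log2(M-1) = 0.438974 + 0.227799 + 0.775941 = 1.4427

1.4427 bits


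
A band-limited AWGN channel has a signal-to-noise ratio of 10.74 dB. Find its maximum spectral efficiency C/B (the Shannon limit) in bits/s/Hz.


SNR_linear = 10^(10.74/10) = 11.8577; C/B = log2(1 + SNR_linear) = log2(1 + 11.8577) = 3.6846

3.6846 bits/s/Hz


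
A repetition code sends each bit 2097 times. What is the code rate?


Rate = k/n = 1/2097

1/2097


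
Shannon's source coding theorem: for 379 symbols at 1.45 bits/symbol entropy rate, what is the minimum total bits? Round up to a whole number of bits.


Minimum bits >= n * H = 379 * 1.45 = 549.55, rounded up to a whole number of bits = 550

550 bits


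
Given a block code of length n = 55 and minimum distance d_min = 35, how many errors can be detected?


Detection capability = d_min - 1 = 35 - 1 = 34

34 errors
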